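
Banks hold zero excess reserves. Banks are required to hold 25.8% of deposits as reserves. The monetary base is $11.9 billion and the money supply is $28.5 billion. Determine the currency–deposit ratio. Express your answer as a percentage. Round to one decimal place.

27.4%

Using m = M/MB = 28.5/11.9 ≈ 2.394958. From m = (1 + c)/(c + rr + e), rearranging gives 1 + c = m·(c + rr + e), so c·(1 − m) = m·(rr + e) − 1.
Hence c = [m·(rr + e) − 1]/(1 − m) = [2.394958 × (0.258 + 0) − 1] / (1 − 2.394958) ≈ 0.273916.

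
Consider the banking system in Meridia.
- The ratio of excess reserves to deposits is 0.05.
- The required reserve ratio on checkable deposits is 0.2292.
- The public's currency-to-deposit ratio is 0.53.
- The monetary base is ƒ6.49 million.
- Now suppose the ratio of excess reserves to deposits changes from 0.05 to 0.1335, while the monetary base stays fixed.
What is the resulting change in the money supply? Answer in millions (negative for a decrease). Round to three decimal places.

Initially m₁ = (1 + 0.53) / (0.2292 + 0.05 + 0.53) ≈ 1.89076, so M₁ = 1.89076 × 6.49 ≈ 12.271 million.
After the change m₂ = (1 + 0.53) / (0.2292 + 0.1335 + 0.53) ≈ 1.71390, so M₂ = 1.71390 × 6.49 ≈ 11.1232 million.
ΔM = M₂ − M₁ = 11.1232 − 12.271 = -1.1478 million.

-1.148 million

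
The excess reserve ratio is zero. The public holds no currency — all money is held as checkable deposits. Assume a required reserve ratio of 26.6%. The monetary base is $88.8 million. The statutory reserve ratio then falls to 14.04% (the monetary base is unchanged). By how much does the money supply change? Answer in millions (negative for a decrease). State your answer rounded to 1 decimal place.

Initially m₁ = 1 / (0.266) ≈ 3.7594, so M₁ = 3.7594 × 88.8 ≈ 333.8347 million.
After the change m₂ = 1 / (0.1404) ≈ 7.1225, so M₂ = 7.1225 × 88.8 = 632.478 million.
ΔM = M₂ − M₁ = 632.478 − 333.8347 = 298.6433 million.

$298.6 million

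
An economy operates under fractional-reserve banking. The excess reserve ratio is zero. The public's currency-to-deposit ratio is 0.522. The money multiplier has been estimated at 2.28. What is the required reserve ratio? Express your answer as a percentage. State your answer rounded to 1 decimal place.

Using m = 2.28. Since m = (1 + c)/(c + rr + e), the denominator satisfies c + rr + e = (1 + c)/m = (1 + 0.522) / 2.28 ≈ 0.667544.
With c = 0.522 and e = 0, the required reserve ratio is 0.667544 − 0.522 − 0 = 0.145544.

14.6%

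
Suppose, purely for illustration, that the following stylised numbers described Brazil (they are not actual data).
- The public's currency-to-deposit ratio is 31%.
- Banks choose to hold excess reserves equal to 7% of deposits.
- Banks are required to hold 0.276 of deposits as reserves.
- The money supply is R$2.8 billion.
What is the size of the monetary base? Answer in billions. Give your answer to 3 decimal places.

R$1.402 billion

The money multiplier is m = (1 + c) / (rr + e + c) = (1 + 0.31) / (0.276 + 0.07 + 0.31) ≈ 1.99695.
MB = M / m = 2.8 / 1.99695 ≈ 1.4021 billion.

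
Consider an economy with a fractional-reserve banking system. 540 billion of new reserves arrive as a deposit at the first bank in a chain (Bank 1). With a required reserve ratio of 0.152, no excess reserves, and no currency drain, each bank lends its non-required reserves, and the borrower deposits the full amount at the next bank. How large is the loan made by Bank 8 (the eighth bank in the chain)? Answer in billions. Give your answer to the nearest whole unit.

144 billion

Each bank lends a fraction (1 − rr) = 0.8480 of the deposit it receives, so Bank 8 receives 540·0.8480^7 and lends 540·0.8480^8 ≈ 144.3978 billion.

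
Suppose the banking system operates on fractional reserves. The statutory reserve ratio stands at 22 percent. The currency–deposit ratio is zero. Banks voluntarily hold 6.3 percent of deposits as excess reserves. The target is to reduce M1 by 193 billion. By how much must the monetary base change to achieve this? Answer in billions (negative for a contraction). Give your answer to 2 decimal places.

The money multiplier is m = 1 / (rr + e) = 1 / (0.22 + 0.063) ≈ 3.533569.
ΔMB = ΔM / m = (−193) / 3.533569 ≈ -54.619 billion.

-54.62 billion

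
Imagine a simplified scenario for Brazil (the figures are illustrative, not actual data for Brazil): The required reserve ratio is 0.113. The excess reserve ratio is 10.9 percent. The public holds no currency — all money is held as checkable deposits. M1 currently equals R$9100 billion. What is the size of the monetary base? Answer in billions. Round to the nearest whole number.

The money multiplier is m = 1 / (rr + e) = 1 / (0.113 + 0.109) ≈ 4.50450.
MB = M / m = 9100 / 4.50450 ≈ 2020.202 billion.

R$2020 billion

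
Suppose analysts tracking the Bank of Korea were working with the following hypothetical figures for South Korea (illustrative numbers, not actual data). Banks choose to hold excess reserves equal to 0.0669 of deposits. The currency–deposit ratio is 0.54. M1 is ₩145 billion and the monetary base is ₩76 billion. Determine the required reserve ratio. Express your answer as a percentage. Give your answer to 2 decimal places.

Using m = M/MB = 145/76 ≈ 1.907895. Since m = (1 + c)/(c + rr + e), the denominator satisfies c + rr + e = (1 + c)/m = (1 + 0.54) / 1.907895 ≈ 0.807172.
With c = 0.54 and e = 0.0669, the required reserve ratio is 0.807172 − 0.54 − 0.0669 = 0.200272.

20.03%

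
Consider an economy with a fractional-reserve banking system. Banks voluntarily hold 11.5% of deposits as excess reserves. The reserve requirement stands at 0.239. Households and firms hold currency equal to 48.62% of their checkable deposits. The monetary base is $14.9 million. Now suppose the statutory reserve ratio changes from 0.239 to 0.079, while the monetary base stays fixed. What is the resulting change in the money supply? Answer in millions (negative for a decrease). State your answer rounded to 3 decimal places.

Initially m₁ = (1 + 0.4862) / (0.239 + 0.115 + 0.4862) ≈ 1.768865, so M₁ = 1.768865 × 14.9 ≈ 26.3561 million.
After the change m₂ = (1 + 0.4862) / (0.079 + 0.115 + 0.4862) ≈ 2.184946, so M₂ = 2.184946 × 14.9 ≈ 32.5557 million.
ΔM = M₂ − M₁ = 32.5557 − 26.3561 = 6.1996 million.

$6.200 million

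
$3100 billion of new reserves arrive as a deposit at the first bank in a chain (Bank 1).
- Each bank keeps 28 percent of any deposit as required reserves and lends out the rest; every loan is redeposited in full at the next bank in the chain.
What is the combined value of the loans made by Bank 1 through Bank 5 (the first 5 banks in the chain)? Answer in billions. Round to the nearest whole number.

$6429 billion

Bank i lends (1 − rr)^i of the original deposit: Bank 1 lends 3100·0.7200 = 2232.0000, Bank 2 lends 3100·0.7200² = 1607.0400, and so on.
Summing a geometric series: total = 3100·[0.7200·(1 − 0.7200^5) / (1 − 0.7200)] ≈ 6429.0228 billion.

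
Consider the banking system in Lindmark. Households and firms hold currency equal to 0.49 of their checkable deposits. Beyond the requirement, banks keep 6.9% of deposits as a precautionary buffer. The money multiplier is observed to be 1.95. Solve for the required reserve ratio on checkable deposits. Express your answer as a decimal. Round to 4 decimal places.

0.2051

Using m = 1.95. Since m = (1 + c)/(c + rr + e), the denominator satisfies c + rr + e = (1 + c)/m = (1 + 0.49) / 1.95 ≈ 0.764103.
With c = 0.49 and e = 0.069, the required reserve ratio on checkable deposits is 0.764103 − 0.49 − 0.069 = 0.205103.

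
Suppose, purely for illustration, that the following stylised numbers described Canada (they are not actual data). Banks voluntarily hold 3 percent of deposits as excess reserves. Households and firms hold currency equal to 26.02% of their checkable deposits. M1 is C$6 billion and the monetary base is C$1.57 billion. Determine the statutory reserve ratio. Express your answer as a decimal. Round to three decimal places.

0.040

Using m = M/MB = 6/1.57 ≈ 3.821656. Since m = (1 + c)/(c + rr + e), the denominator satisfies c + rr + e = (1 + c)/m = (1 + 0.2602) / 3.821656 ≈ 0.329752.
With c = 0.2602 and e = 0.03, the statutory reserve ratio is 0.329752 − 0.2602 − 0.03 = 0.039552.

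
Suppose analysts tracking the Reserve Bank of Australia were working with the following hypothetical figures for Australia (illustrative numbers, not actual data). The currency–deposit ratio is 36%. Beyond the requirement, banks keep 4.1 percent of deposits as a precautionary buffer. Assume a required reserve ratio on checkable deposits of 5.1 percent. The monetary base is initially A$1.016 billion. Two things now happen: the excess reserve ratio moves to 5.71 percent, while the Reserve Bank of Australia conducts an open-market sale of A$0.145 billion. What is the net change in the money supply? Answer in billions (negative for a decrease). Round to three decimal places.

-0.526 billion

Before: m₁ = (1 + 0.36) / (0.051 + 0.041 + 0.36) ≈ 3.00885, MB₁ = 1.016, so M₁ = 3.00885 × 1.016 ≈ 3.057 billion.
After: m₂ = (1 + 0.36) / (0.051 + 0.0571 + 0.36) ≈ 2.90536, MB₂ = 1.016 − 0.145 = 0.871, so M₂ = 2.90536 × 0.871 ≈ 2.5306 billion.
ΔM = M₂ − M₁ = 2.5306 − 3.057 = -0.5264 billion.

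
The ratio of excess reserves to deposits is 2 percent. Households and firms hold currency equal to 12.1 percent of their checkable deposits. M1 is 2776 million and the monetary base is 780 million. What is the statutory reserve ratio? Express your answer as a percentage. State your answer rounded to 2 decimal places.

17.40%

Using m = M/MB = 2776/780 ≈ 3.558974. Since m = (1 + c)/(c + rr + e), the denominator satisfies c + rr + e = (1 + c)/m = (1 + 0.121) / 3.558974 ≈ 0.314978.
With c = 0.121 and e = 0.02, the statutory reserve ratio is 0.314978 − 0.121 − 0.02 = 0.173978.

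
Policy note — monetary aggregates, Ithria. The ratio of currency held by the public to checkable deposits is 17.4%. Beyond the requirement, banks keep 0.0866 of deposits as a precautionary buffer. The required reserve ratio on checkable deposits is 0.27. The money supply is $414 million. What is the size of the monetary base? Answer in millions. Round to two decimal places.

$187.11 million

The money multiplier is m = (1 + c) / (rr + e + c) = (1 + 0.174) / (0.27 + 0.0866 + 0.174) ≈ 2.212590.
MB = M / m = 414 / 2.212590 ≈ 187.111 million.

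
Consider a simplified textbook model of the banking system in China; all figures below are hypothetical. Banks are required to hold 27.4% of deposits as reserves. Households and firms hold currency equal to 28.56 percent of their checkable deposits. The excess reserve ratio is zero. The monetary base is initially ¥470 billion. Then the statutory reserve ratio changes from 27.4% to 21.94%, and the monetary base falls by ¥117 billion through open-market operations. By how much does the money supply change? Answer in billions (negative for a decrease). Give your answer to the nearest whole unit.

-181 billion

Before: m₁ = (1 + 0.2856) / (0.274 + 0.2856) ≈ 2.2974, MB₁ = 470, so M₁ = 2.2974 × 470 = 1079.778 billion.
After: m₂ = (1 + 0.2856) / (0.2194 + 0.2856) ≈ 2.5457, MB₂ = 470 − 117 = 353, so M₂ = 2.5457 × 353 = 898.6321 billion.
ΔM = M₂ − M₁ = 898.6321 − 1079.778 = -181.1459 billion.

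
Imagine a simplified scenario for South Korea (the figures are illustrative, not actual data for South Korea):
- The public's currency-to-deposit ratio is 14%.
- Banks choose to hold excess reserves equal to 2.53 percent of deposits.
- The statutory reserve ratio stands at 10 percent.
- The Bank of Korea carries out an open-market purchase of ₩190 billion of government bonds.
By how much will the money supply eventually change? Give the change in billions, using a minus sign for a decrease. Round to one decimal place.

₩816.4 billion

The money multiplier is m = (1 + c) / (rr + e + c) = (1 + 0.14) / (0.1 + 0.0253 + 0.14) ≈ 4.29702.
The purchase adds 190 billion of base, so ΔM = m × ΔMB = 4.29702 × (+190) = 816.4338 billion.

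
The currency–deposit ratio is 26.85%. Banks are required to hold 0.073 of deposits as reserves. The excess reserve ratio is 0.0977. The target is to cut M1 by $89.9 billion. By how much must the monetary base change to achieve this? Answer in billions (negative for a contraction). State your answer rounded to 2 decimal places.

-31.13 billion

The money multiplier is m = (1 + c) / (rr + e + c) = (1 + 0.2685) / (0.073 + 0.0977 + 0.2685) ≈ 2.88821.
ΔMB = ΔM / m = (−89.9) / 2.88821 ≈ -31.1265 billion.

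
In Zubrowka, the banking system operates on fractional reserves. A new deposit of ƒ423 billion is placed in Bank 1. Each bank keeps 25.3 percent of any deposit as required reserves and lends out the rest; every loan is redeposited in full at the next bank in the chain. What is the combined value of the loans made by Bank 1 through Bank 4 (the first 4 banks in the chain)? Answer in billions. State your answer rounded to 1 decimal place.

Bank i lends (1 − rr)^i of the original deposit: Bank 1 lends 423·0.7470 = 315.9810, Bank 2 lends 423·0.7470² ≈ 236.0378, and so on.
Summing a geometric series: total = 423·[0.7470·(1 − 0.7470^4) / (1 − 0.7470)] ≈ 860.0503 billion.

ƒ860.1 billion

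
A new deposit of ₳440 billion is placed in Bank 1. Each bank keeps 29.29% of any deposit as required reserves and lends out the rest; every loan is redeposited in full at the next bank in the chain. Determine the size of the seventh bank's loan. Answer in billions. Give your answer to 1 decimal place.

Each bank lends a fraction (1 − rr) = 0.7071 of the deposit it receives, so Bank 7 receives 440·0.7071^6 and lends 440·0.7071^7 ≈ 38.8883 billion.

₳38.9 billion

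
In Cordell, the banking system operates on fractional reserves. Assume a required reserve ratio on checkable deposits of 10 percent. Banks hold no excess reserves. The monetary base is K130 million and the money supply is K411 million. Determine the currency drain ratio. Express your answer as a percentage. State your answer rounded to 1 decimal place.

31.6%

Using m = M/MB = 411/130 ≈ 3.161538. From m = (1 + c)/(c + rr + e), rearranging gives 1 + c = m·(c + rr + e), so c·(1 − m) = m·(rr + e) − 1.
Hence c = [m·(rr + e) − 1]/(1 − m) = [3.161538 × (0.1 + 0) − 1] / (1 − 3.161538) ≈ 0.316370.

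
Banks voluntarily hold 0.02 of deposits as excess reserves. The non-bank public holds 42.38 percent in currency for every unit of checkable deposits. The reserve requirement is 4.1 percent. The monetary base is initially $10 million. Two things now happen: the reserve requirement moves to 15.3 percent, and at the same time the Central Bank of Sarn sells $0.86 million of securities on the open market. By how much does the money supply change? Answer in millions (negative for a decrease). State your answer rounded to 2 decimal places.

Before: m₁ = (1 + 0.4238) / (0.041 + 0.02 + 0.4238) ≈ 2.9369, MB₁ = 10, so M₁ = 2.9369 × 10 = 29.369 million.
After: m₂ = (1 + 0.4238) / (0.153 + 0.02 + 0.4238) ≈ 2.3857, MB₂ = 10 − 0.86 = 9.14, so M₂ = 2.3857 × 9.14 ≈ 21.8053 million.
ΔM = M₂ − M₁ = 21.8053 − 29.369 = -7.5637 million.

-7.56 million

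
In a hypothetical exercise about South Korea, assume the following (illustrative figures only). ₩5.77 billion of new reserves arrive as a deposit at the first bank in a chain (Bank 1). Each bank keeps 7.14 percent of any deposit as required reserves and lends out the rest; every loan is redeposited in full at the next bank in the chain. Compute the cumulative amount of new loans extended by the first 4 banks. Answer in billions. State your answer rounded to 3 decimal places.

₩19.244 billion

Bank i lends (1 − rr)^i of the original deposit: Bank 1 lends 5.77·0.9286 ≈ 5.3580, Bank 2 lends 5.77·0.9286² ≈ 4.9755, and so on.
Summing a geometric series: total = 5.77·[0.9286·(1 − 0.9286^4) / (1 − 0.9286)] ≈ 19.2440 billion.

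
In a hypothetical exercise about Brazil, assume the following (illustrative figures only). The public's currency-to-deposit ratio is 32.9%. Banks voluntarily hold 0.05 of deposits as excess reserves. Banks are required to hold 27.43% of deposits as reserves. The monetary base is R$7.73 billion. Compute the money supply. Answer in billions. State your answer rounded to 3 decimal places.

R$15.725 billion

The money multiplier is m = (1 + c) / (rr + e + c) = (1 + 0.329) / (0.2743 + 0.05 + 0.329) ≈ 2.03429.
So M = m × MB = 2.03429 × 7.73 ≈ 15.7251 billion.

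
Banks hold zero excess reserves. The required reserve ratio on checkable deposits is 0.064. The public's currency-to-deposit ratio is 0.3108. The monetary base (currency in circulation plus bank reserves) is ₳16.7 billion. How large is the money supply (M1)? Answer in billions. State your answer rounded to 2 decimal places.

The money multiplier is m = (1 + c) / (rr + c) = (1 + 0.3108) / (0.064 + 0.3108) ≈ 3.49733.
So M = m × MB = 3.49733 × 16.7 ≈ 58.4054 billion.

₳58.41 billion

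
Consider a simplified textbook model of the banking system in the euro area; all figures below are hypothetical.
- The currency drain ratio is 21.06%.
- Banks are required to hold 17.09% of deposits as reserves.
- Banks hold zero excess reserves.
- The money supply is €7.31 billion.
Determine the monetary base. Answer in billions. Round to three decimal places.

The money multiplier is m = (1 + c) / (rr + c) = (1 + 0.2106) / (0.1709 + 0.2106) ≈ 3.17326.
MB = M / m = 7.31 / 3.17326 ≈ 2.3036 billion.

€2.304 billion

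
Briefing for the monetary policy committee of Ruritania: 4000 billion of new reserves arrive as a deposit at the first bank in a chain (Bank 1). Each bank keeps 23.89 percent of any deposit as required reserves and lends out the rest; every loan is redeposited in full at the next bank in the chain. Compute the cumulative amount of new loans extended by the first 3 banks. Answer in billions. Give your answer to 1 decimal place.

Bank i lends (1 − rr)^i of the original deposit: Bank 1 lends 4000·0.7611 = 3044.4000, Bank 2 lends 4000·0.7611² ≈ 2317.0928, and so on.
Summing a geometric series: total = 4000·[0.7611·(1 − 0.7611^3) / (1 − 0.7611)] ≈ 7125.0322 billion.

7125.0 billion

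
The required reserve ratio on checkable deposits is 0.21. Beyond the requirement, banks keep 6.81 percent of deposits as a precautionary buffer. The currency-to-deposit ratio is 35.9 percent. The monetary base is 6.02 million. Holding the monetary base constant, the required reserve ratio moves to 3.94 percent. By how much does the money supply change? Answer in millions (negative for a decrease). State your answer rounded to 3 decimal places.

Initially m₁ = (1 + 0.359) / (0.21 + 0.0681 + 0.359) ≈ 2.13310, so M₁ = 2.13310 × 6.02 ≈ 12.8413 million.
After the change m₂ = (1 + 0.359) / (0.0394 + 0.0681 + 0.359) ≈ 2.91318, so M₂ = 2.91318 × 6.02 ≈ 17.5373 million.
ΔM = M₂ − M₁ = 17.5373 − 12.8413 = 4.696 million.

4.696 million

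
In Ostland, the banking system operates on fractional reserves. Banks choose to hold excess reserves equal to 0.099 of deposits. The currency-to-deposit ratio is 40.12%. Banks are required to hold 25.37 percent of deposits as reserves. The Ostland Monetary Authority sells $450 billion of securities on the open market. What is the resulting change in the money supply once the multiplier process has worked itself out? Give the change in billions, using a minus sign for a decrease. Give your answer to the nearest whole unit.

The money multiplier is m = (1 + c) / (rr + e + c) = (1 + 0.4012) / (0.2537 + 0.099 + 0.4012) ≈ 1.8586.
The sale removes 450 billion of base, so ΔM = m × ΔMB = 1.8586 × (−450) = -836.37 billion.

-836 billion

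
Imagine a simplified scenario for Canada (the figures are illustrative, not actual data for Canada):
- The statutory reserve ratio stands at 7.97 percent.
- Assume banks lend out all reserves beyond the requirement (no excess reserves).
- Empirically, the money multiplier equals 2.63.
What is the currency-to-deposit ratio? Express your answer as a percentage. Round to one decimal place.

48.5%

Using m = 2.63. From m = (1 + c)/(c + rr + e), rearranging gives 1 + c = m·(c + rr + e), so c·(1 − m) = m·(rr + e) − 1.
Hence c = [m·(rr + e) − 1]/(1 − m) = [2.63 × (0.0797 + 0) − 1] / (1 − 2.63) ≈ 0.484901.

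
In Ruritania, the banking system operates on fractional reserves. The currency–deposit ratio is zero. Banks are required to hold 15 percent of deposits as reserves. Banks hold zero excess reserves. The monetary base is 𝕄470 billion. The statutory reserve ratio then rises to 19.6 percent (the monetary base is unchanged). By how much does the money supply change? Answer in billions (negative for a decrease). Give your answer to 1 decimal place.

Initially m₁ = 1 / (0.15) ≈ 6.66667, so M₁ = 6.66667 × 470 = 3133.3349 billion.
After the change m₂ = 1 / (0.196) ≈ 5.10204, so M₂ = 5.10204 × 470 = 2397.9588 billion.
ΔM = M₂ − M₁ = 2397.9588 − 3133.3349 = -735.3761 billion.

-735.4 billion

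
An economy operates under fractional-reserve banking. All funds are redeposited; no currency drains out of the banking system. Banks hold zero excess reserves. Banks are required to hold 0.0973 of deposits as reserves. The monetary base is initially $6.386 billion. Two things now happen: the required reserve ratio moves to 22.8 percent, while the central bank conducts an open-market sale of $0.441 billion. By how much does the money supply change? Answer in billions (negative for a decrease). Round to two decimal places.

Before: m₁ = 1 / (0.0973) ≈ 10.2775, MB₁ = 6.386, so M₁ = 10.2775 × 6.386 ≈ 65.6321 billion.
After: m₂ = 1 / (0.228) ≈ 4.3860, MB₂ = 6.386 − 0.441 = 5.945, so M₂ = 4.3860 × 5.945 ≈ 26.0748 billion.
ΔM = M₂ − M₁ = 26.0748 − 65.6321 = -39.5573 billion.

-39.56 billion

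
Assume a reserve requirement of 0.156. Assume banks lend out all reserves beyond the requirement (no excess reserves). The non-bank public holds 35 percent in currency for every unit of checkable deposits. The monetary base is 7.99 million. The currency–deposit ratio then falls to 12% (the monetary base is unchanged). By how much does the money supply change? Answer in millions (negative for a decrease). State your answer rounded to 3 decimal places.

Initially m₁ = (1 + 0.35) / (0.156 + 0.35) ≈ 2.66798, so M₁ = 2.66798 × 7.99 ≈ 21.3172 million.
After the change m₂ = (1 + 0.12) / (0.156 + 0.12) ≈ 4.05797, so M₂ = 4.05797 × 7.99 ≈ 32.4232 million.
ΔM = M₂ − M₁ = 32.4232 − 21.3172 = 11.106 million.

11.106 million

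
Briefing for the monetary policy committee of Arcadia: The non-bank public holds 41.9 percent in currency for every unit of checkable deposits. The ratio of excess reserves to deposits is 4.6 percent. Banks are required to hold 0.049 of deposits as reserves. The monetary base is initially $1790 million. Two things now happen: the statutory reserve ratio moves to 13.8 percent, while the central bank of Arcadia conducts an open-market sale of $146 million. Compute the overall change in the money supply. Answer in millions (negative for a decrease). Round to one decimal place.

Before: m₁ = (1 + 0.419) / (0.049 + 0.046 + 0.419) ≈ 2.760700, MB₁ = 1790, so M₁ = 2.760700 × 1790 = 4941.653 million.
After: m₂ = (1 + 0.419) / (0.138 + 0.046 + 0.419) ≈ 2.353234, MB₂ = 1790 − 146 = 1644, so M₂ = 2.353234 × 1644 ≈ 3868.7167 million.
ΔM = M₂ − M₁ = 3868.7167 − 4941.653 = -1072.9363 million.

-1072.9 million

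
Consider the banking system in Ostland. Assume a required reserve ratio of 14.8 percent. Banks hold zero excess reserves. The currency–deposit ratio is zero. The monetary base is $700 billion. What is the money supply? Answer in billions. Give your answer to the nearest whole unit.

With no currency drain or excess reserves, the money multiplier is m = 1/rr = 1/0.148 ≈ 6.7568.
Money supply M = m × MB = 6.7568 × 700 = 4729.76 billion.

$4730 billion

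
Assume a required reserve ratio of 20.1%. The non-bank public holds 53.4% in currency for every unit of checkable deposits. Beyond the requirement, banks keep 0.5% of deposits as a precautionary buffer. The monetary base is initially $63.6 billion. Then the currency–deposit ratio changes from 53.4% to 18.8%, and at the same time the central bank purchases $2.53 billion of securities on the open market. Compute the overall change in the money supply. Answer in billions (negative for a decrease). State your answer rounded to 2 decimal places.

$67.56 billion

Before: m₁ = (1 + 0.534) / (0.201 + 0.005 + 0.534) ≈ 2.07297, MB₁ = 63.6, so M₁ = 2.07297 × 63.6 ≈ 131.8409 billion.
After: m₂ = (1 + 0.188) / (0.201 + 0.005 + 0.188) ≈ 3.01523, MB₂ = 63.6 + 2.53 = 66.13, so M₂ = 3.01523 × 66.13 ≈ 199.3972 billion.
ΔM = M₂ − M₁ = 199.3972 − 131.8409 = 67.5563 billion.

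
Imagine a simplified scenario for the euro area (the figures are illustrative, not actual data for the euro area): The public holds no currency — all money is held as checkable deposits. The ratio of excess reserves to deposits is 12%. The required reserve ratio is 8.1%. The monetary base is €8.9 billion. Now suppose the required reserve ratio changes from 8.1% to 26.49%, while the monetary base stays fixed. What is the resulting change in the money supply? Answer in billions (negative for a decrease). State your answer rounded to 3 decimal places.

-21.156 billion

Initially m₁ = 1 / (0.081 + 0.12) ≈ 4.97512, so M₁ = 4.97512 × 8.9 ≈ 44.2786 billion.
After the change m₂ = 1 / (0.2649 + 0.12) ≈ 2.59808, so M₂ = 2.59808 × 8.9 ≈ 23.1229 billion.
ΔM = M₂ − M₁ = 23.1229 − 44.2786 = -21.1557 billion.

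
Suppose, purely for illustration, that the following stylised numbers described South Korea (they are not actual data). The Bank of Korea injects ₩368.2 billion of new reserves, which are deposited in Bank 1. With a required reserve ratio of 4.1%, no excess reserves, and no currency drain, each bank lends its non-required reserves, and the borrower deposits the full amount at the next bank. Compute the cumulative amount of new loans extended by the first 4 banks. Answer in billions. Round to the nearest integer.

₩1328 billion

Bank i lends (1 − rr)^i of the original deposit: Bank 1 lends 368.2·0.9590 = 353.1038, Bank 2 lends 368.2·0.9590² ≈ 338.6265, and so on.
Summing a geometric series: total = 368.2·[0.9590·(1 − 0.9590^4) / (1 − 0.9590)] ≈ 1327.9016 billion.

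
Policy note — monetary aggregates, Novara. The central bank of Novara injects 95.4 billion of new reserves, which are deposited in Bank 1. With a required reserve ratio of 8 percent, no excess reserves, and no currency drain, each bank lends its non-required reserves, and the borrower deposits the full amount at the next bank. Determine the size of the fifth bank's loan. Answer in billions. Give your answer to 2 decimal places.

Each bank lends a fraction (1 − rr) = 0.9200 of the deposit it receives, so Bank 5 receives 95.4·0.9200^4 and lends 95.4·0.9200^5 ≈ 62.8764 billion.

62.88 billion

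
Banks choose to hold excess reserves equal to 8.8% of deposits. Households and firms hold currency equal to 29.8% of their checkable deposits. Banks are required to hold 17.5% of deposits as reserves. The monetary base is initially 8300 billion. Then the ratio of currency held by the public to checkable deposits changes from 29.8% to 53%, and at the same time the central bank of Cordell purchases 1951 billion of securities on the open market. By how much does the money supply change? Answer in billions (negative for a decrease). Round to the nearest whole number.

574 billion

Before: m₁ = (1 + 0.298) / (0.175 + 0.088 + 0.298) ≈ 2.313725, MB₁ = 8300, so M₁ = 2.313725 × 8300 = 19203.9175 billion.
After: m₂ = (1 + 0.53) / (0.175 + 0.088 + 0.53) ≈ 1.929382, MB₂ = 8300 + 1951 = 10251, so M₂ = 1.929382 × 10251 ≈ 19778.0949 billion.
ΔM = M₂ − M₁ = 19778.0949 − 19203.9175 = 574.1774 billion.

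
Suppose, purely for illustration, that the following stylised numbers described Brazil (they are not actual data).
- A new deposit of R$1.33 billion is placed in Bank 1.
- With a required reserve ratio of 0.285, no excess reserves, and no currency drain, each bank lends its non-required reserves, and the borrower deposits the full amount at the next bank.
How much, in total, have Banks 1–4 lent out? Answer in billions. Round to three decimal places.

Bank i lends (1 − rr)^i of the original deposit: Bank 1 lends 1.33·0.7150 ≈ 0.9510, Bank 2 lends 1.33·0.7150² ≈ 0.6799, and so on.
Summing a geometric series: total = 1.33·[0.7150·(1 − 0.7150^4) / (1 − 0.7150)] ≈ 2.4646 billion.

R$2.465 billion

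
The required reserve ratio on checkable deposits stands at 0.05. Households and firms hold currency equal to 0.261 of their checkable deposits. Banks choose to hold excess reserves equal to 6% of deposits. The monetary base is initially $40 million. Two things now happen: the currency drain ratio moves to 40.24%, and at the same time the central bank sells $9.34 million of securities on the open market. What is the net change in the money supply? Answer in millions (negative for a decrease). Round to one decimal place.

Before: m₁ = (1 + 0.261) / (0.05 + 0.06 + 0.261) ≈ 3.3989, MB₁ = 40, so M₁ = 3.3989 × 40 = 135.956 million.
After: m₂ = (1 + 0.4024) / (0.05 + 0.06 + 0.4024) ≈ 2.7369, MB₂ = 40 − 9.34 = 30.66, so M₂ = 2.7369 × 30.66 ≈ 83.9134 million.
ΔM = M₂ − M₁ = 83.9134 − 135.956 = -52.0426 million.

-52.0 million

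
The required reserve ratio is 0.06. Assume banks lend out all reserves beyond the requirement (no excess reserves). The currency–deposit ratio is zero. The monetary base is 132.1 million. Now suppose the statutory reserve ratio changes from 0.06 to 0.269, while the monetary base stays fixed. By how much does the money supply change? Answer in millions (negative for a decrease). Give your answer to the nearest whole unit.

-1711 million

Initially m₁ = 1 / (0.06) ≈ 16.6667, so M₁ = 16.6667 × 132.1 ≈ 2201.6711 million.
After the change m₂ = 1 / (0.269) ≈ 3.7175, so M₂ = 3.7175 × 132.1 ≈ 491.0817 million.
ΔM = M₂ − M₁ = 491.0817 − 2201.6711 = -1710.5894 million.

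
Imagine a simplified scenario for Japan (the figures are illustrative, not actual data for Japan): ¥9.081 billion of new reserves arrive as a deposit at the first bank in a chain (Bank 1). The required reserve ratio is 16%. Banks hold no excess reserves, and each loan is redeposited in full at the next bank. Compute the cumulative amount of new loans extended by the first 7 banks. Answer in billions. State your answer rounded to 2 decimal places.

¥33.61 billion

Bank i lends (1 − rr)^i of the original deposit: Bank 1 lends 9.081·0.8400 ≈ 7.6280, Bank 2 lends 9.081·0.8400² ≈ 6.4076, and so on.
Summing a geometric series: total = 9.081·[0.8400·(1 − 0.8400^7) / (1 − 0.8400)] ≈ 33.6067 billion.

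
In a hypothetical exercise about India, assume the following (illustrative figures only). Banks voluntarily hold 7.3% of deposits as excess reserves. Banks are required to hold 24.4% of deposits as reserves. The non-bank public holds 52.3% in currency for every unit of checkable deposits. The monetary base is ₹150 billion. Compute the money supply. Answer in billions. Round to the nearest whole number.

₹272 billion

The money multiplier is m = (1 + c) / (rr + e + c) = (1 + 0.523) / (0.244 + 0.073 + 0.523) ≈ 1.8131.
So M = m × MB = 1.8131 × 150 = 271.965 billion.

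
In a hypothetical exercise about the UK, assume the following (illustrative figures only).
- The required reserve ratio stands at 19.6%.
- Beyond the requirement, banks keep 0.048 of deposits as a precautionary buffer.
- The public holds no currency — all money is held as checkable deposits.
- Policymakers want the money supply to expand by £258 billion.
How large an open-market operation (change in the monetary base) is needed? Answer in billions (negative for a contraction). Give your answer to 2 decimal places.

£62.95 billion

The money multiplier is m = 1 / (rr + e) = 1 / (0.196 + 0.048) ≈ 4.098361.
ΔMB = ΔM / m = (+258) / 4.098361 ≈ 62.952 billion.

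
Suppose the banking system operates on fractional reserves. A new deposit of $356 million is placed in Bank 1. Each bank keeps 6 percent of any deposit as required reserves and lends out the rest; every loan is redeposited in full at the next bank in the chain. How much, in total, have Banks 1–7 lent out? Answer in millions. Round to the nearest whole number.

$1961 million

Bank i lends (1 − rr)^i of the original deposit: Bank 1 lends 356·0.9400 = 334.6400, Bank 2 lends 356·0.9400² = 314.5616, and so on.
Summing a geometric series: total = 356·[0.9400·(1 − 0.9400^7) / (1 − 0.9400)] ≈ 1960.5576 million.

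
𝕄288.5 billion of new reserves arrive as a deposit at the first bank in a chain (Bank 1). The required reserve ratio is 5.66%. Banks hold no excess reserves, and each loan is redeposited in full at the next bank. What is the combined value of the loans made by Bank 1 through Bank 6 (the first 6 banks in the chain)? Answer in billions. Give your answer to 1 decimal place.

Bank i lends (1 − rr)^i of the original deposit: Bank 1 lends 288.5·0.9434 = 272.1709, Bank 2 lends 288.5·0.9434² ≈ 256.7660, and so on.
Summing a geometric series: total = 288.5·[0.9434·(1 − 0.9434^6) / (1 − 0.9434)] ≈ 1418.6670 billion.

𝕄1418.7 billion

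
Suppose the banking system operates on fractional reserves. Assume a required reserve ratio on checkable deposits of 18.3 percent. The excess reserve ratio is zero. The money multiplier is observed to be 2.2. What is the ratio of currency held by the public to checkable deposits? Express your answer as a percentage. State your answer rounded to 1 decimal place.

49.8%

Using m = 2.2. From m = (1 + c)/(c + rr + e), rearranging gives 1 + c = m·(c + rr + e), so c·(1 − m) = m·(rr + e) − 1.
Hence c = [m·(rr + e) − 1]/(1 − m) = [2.2 × (0.183 + 0) − 1] / (1 − 2.2) ≈ 0.497833.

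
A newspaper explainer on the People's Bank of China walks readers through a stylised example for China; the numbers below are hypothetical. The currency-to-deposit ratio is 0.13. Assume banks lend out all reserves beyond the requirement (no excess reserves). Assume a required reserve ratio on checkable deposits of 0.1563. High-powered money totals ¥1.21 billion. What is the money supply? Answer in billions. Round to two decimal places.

¥4.78 billion

The money multiplier is m = (1 + c) / (rr + c) = (1 + 0.13) / (0.1563 + 0.13) ≈ 3.9469.
So M = m × MB = 3.9469 × 1.21 ≈ 4.7757 billion.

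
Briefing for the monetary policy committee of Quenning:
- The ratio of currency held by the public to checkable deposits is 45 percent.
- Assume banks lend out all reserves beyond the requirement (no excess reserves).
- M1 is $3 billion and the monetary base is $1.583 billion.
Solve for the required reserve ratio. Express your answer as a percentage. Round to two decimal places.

Using m = M/MB = 3/1.583 ≈ 1.895136. Since m = (1 + c)/(c + rr + e), the denominator satisfies c + rr + e = (1 + c)/m = (1 + 0.45) / 1.895136 ≈ 0.765117.
With c = 0.45 and e = 0, the required reserve ratio is 0.765117 − 0.45 − 0 = 0.315117.

31.51%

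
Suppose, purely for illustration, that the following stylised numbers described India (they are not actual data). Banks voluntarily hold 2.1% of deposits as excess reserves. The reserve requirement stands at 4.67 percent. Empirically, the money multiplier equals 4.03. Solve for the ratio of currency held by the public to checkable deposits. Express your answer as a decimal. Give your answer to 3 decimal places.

0.240

Using m = 4.03. From m = (1 + c)/(c + rr + e), rearranging gives 1 + c = m·(c + rr + e), so c·(1 − m) = m·(rr + e) − 1.
Hence c = [m·(rr + e) − 1]/(1 − m) = [4.03 × (0.0467 + 0.021) − 1] / (1 − 4.03) ≈ 0.239990.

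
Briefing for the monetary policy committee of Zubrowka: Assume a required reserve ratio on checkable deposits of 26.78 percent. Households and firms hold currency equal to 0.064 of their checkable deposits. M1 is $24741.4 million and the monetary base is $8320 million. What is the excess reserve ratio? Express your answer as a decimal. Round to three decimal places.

0.026

Using m = M/MB = 24741.4/8320 ≈ 2.973726. Since m = (1 + c)/(c + rr + e), the denominator satisfies c + rr + e = (1 + c)/m = (1 + 0.064) / 2.973726 ≈ 0.357800.
With c = 0.064 and rr = 0.2678, the excess reserve ratio is 0.357800 − 0.064 − 0.2678 = 0.026.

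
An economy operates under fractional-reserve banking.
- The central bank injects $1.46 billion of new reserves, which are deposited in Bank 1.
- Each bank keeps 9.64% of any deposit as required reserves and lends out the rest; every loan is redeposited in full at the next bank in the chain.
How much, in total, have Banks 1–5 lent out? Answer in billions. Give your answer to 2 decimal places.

$5.44 billion

Bank i lends (1 − rr)^i of the original deposit: Bank 1 lends 1.46·0.9036 ≈ 1.3193, Bank 2 lends 1.46·0.9036² ≈ 1.1921, and so on.
Summing a geometric series: total = 1.46·[0.9036·(1 − 0.9036^5) / (1 − 0.9036)] ≈ 5.4413 billion.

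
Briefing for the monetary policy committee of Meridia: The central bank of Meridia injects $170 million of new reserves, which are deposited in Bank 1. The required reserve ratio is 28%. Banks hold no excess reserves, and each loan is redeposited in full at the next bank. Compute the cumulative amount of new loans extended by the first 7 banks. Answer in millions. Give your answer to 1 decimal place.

$393.3 million

Bank i lends (1 − rr)^i of the original deposit: Bank 1 lends 170·0.7200 = 122.4000, Bank 2 lends 170·0.7200² = 88.1280, and so on.
Summing a geometric series: total = 170·[0.7200·(1 − 0.7200^7) / (1 − 0.7200)] ≈ 393.2947 million.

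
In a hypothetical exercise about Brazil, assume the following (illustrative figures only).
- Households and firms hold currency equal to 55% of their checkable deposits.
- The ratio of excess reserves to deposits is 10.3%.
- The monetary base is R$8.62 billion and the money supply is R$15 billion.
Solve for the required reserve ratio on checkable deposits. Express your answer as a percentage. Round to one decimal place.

Using m = M/MB = 15/8.62 ≈ 1.740139. Since m = (1 + c)/(c + rr + e), the denominator satisfies c + rr + e = (1 + c)/m = (1 + 0.55) / 1.740139 ≈ 0.890733.
With c = 0.55 and e = 0.103, the required reserve ratio on checkable deposits is 0.890733 − 0.55 − 0.103 = 0.237733.

23.8%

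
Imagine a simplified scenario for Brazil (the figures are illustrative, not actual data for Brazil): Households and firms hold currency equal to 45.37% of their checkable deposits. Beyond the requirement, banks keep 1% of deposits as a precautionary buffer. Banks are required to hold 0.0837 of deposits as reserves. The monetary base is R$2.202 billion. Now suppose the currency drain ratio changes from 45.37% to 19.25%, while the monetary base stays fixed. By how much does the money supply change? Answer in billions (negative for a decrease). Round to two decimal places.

R$3.33 billion

Initially m₁ = (1 + 0.4537) / (0.0837 + 0.01 + 0.4537) ≈ 2.6556, so M₁ = 2.6556 × 2.202 ≈ 5.8476 billion.
After the change m₂ = (1 + 0.1925) / (0.0837 + 0.01 + 0.1925) ≈ 4.1667, so M₂ = 4.1667 × 2.202 ≈ 9.1751 billion.
ΔM = M₂ − M₁ = 9.1751 − 5.8476 = 3.3275 billion.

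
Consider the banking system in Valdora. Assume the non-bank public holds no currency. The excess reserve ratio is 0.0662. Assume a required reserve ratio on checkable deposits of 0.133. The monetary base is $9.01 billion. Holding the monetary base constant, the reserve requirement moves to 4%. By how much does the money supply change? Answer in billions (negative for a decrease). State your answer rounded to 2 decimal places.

Initially m₁ = 1 / (0.133 + 0.0662) ≈ 5.0201, so M₁ = 5.0201 × 9.01 ≈ 45.2311 billion.
After the change m₂ = 1 / (0.04 + 0.0662) ≈ 9.4162, so M₂ = 9.4162 × 9.01 ≈ 84.84 billion.
ΔM = M₂ − M₁ = 84.84 − 45.2311 = 39.6089 billion.

$39.61 billion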